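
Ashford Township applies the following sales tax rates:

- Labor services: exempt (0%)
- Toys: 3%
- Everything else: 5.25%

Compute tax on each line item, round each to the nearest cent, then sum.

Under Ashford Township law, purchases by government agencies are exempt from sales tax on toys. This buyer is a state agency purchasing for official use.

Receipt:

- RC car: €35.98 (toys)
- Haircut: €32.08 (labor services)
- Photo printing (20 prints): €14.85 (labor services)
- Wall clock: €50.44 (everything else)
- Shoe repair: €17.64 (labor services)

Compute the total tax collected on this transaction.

€2.65

RC car €35.98: toys, buyer-exempt → 0% → €0.00
Haircut €32.08: labor services → 0% → €0.00
Photo printing (20 prints) €14.85: labor services → 0% → €0.00
Wall clock €50.44: everything else → 5.25% → €2.65
Shoe repair €17.64: labor services → 0% → €0.00
Total tax = €2.65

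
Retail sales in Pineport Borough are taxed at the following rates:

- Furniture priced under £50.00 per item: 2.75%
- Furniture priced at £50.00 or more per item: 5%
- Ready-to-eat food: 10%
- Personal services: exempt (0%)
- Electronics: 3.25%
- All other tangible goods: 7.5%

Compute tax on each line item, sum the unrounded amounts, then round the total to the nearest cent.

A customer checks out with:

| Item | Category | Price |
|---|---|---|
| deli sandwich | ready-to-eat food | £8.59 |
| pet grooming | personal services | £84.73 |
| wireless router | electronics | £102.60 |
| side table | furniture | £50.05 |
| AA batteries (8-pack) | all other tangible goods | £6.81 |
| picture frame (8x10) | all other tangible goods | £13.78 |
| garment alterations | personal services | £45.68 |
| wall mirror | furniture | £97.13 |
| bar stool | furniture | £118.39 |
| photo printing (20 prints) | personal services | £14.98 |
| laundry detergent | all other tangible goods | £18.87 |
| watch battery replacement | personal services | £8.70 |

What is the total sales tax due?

£20.43

Deli sandwich £8.59: ready-to-eat food → 10% → £0.859
Pet grooming £84.73: personal services → 0% → £0.00
Wireless router £102.60: electronics → 3.25% → £3.3345
Side table £50.05: furniture, £50.00 or more → 5% → £2.5025
AA batteries (8-pack) £6.81: all other tangible goods → 7.5% → £0.51075
Picture frame (8x10) £13.78: all other tangible goods → 7.5% → £1.0335
Garment alterations £45.68: personal services → 0% → £0.00
Wall mirror £97.13: furniture, £50.00 or more → 5% → £4.8565
Bar stool £118.39: furniture, £50.00 or more → 5% → £5.9195
Photo printing (20 prints) £14.98: personal services → 0% → £0.00
Laundry detergent £18.87: all other tangible goods → 7.5% → £1.41525
Watch battery replacement £8.70: personal services → 0% → £0.00
Unrounded tax sum = £20.4315 → £20.43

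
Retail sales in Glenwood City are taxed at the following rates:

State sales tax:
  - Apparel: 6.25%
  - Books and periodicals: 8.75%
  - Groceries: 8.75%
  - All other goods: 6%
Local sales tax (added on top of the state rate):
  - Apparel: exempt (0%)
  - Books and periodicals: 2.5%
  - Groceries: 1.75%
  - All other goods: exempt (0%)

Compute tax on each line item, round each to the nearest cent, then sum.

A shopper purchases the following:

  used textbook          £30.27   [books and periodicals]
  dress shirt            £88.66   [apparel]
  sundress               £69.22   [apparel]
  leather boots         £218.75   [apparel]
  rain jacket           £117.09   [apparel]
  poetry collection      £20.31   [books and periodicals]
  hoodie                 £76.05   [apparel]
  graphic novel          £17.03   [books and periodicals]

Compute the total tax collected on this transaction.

£43.22

Used textbook £30.27: books and periodicals → 8.75% + 2.5% local = 11.25% → £3.41
Dress shirt £88.66: apparel → 6.25% + 0% local = 6.25% → £5.54
Sundress £69.22: apparel → 6.25% + 0% local = 6.25% → £4.33
Leather boots £218.75: apparel → 6.25% + 0% local = 6.25% → £13.67
Rain jacket £117.09: apparel → 6.25% + 0% local = 6.25% → £7.32
Poetry collection £20.31: books and periodicals → 8.75% + 2.5% local = 11.25% → £2.28
Hoodie £76.05: apparel → 6.25% + 0% local = 6.25% → £4.75
Graphic novel £17.03: books and periodicals → 8.75% + 2.5% local = 11.25% → £1.92
Total tax = £3.41 + £5.54 + £4.33 + £13.67 + £7.32 + £2.28 + £4.75 + £1.92 = £43.22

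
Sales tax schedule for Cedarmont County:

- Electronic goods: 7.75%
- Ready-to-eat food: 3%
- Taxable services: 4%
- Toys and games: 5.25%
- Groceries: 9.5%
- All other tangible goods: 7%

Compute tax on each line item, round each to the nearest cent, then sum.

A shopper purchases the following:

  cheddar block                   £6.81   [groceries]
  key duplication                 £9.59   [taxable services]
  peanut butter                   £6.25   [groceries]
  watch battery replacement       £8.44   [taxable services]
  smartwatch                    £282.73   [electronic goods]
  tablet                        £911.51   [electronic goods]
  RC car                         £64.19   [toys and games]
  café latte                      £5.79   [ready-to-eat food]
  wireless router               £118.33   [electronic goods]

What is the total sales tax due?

£107.22

Cheddar block £6.81: groceries → 9.5% → £0.65
Key duplication £9.59: taxable services → 4% → £0.38
Peanut butter £6.25: groceries → 9.5% → £0.59
Watch battery replacement £8.44: taxable services → 4% → £0.34
Smartwatch £282.73: electronic goods → 7.75% → £21.91
Tablet £911.51: electronic goods → 7.75% → £70.64
RC car £64.19: toys and games → 5.25% → £3.37
Café latte £5.79: ready-to-eat food → 3% → £0.17
Wireless router £118.33: electronic goods → 7.75% → £9.17
Total tax = £0.65 + £0.38 + £0.59 + £0.34 + £21.91 + £70.64 + £3.37 + £0.17 + £9.17 = £107.22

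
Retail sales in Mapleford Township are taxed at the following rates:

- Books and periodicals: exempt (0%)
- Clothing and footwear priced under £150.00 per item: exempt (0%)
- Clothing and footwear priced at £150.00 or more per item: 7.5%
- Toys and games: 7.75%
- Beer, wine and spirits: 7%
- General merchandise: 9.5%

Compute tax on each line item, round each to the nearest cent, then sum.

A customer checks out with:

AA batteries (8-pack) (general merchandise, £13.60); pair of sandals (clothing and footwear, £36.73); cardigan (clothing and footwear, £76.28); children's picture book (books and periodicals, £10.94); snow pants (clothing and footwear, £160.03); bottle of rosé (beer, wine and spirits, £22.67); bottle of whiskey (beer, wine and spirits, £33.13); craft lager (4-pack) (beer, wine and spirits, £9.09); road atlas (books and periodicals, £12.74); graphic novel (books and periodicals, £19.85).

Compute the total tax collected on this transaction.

AA batteries (8-pack) £13.60: general merchandise → 9.5% → £1.29
Pair of sandals £36.73: clothing and footwear, under £150.00 → 0% → £0.00
Cardigan £76.28: clothing and footwear, under £150.00 → 0% → £0.00
Children's picture book £10.94: books and periodicals → 0% → £0.00
Snow pants £160.03: clothing and footwear, £150.00 or more → 7.5% → £12.00
Bottle of rosé £22.67: beer, wine and spirits → 7% → £1.59
Bottle of whiskey £33.13: beer, wine and spirits → 7% → £2.32
Craft lager (4-pack) £9.09: beer, wine and spirits → 7% → £0.64
Road atlas £12.74: books and periodicals → 0% → £0.00
Graphic novel £19.85: books and periodicals → 0% → £0.00
Total tax = £1.29 + £12.00 + £1.59 + £2.32 + £0.64 = £17.84

£17.84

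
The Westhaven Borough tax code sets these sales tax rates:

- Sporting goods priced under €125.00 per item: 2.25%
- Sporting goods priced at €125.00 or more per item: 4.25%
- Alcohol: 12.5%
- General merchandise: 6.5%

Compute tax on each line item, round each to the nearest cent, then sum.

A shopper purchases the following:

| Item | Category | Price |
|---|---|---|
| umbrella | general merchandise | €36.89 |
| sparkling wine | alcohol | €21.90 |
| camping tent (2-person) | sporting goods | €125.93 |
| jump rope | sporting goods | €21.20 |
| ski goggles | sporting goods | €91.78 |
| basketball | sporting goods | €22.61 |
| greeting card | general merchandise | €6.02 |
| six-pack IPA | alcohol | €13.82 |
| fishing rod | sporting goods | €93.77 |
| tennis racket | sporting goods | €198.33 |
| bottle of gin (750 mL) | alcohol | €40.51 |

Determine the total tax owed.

€31.27

Umbrella €36.89: general merchandise → 6.5% → €2.40
Sparkling wine €21.90: alcohol → 12.5% → €2.74
Camping tent (2-person) €125.93: sporting goods, €125.00 or more → 4.25% → €5.35
Jump rope €21.20: sporting goods, under €125.00 → 2.25% → €0.48
Ski goggles €91.78: sporting goods, under €125.00 → 2.25% → €2.07
Basketball €22.61: sporting goods, under €125.00 → 2.25% → €0.51
Greeting card €6.02: general merchandise → 6.5% → €0.39
Six-pack IPA €13.82: alcohol → 12.5% → €1.73
Fishing rod €93.77: sporting goods, under €125.00 → 2.25% → €2.11
Tennis racket €198.33: sporting goods, €125.00 or more → 4.25% → €8.43
Bottle of gin (750 mL) €40.51: alcohol → 12.5% → €5.06
Total tax = €2.40 + €2.74 + €5.35 + €0.48 + €2.07 + €0.51 + €0.39 + €1.73 + €2.11 + €8.43 + €5.06 = €31.27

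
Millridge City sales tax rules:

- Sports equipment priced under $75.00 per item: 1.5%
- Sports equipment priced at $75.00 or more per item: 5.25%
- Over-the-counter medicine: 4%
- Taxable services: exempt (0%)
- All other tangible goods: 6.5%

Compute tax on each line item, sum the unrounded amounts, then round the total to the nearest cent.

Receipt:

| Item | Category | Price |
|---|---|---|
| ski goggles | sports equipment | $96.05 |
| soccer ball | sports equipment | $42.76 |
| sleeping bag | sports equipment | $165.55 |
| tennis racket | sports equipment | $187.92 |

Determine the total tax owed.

$24.24

Ski goggles $96.05: sports equipment, $75.00 or more → 5.25% → $5.042625
Soccer ball $42.76: sports equipment, under $75.00 → 1.5% → $0.6414
Sleeping bag $165.55: sports equipment, $75.00 or more → 5.25% → $8.691375
Tennis racket $187.92: sports equipment, $75.00 or more → 5.25% → $9.8658
Unrounded tax sum = $24.2412 → $24.24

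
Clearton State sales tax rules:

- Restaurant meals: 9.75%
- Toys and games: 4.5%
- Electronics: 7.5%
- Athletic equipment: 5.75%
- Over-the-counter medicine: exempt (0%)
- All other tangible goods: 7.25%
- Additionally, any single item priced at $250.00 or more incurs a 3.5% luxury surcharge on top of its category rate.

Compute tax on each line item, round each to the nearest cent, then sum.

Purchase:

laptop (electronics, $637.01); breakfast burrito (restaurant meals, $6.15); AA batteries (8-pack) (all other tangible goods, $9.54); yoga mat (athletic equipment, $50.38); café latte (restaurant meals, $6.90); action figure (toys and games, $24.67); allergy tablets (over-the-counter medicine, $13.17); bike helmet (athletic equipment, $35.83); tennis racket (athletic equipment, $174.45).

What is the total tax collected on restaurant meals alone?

Breakfast burrito $6.15: restaurant meals → 9.75% → $0.60
Café latte $6.90: restaurant meals → 9.75% → $0.67
Tax on restaurant meals = $0.60 + $0.67 = $1.27

$1.27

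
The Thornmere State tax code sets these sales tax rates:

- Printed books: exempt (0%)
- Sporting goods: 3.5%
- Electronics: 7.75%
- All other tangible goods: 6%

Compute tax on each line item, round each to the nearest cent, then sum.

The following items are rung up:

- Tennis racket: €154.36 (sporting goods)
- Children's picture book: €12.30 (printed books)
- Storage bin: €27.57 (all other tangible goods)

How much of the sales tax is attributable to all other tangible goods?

€1.65

Storage bin €27.57: all other tangible goods → 6% → €1.65
Tax on all other tangible goods = €1.65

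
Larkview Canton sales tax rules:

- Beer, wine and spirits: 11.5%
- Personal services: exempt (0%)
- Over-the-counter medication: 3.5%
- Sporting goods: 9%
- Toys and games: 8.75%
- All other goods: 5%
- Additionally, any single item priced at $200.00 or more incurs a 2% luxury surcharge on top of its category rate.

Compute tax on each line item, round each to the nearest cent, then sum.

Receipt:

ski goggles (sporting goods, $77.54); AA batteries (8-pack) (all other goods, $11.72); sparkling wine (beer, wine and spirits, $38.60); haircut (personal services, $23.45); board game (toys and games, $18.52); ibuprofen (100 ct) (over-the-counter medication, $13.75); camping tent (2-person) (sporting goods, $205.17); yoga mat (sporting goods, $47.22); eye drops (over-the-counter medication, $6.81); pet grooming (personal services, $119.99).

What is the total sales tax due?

$41.17

Ski goggles $77.54: sporting goods → 9% → $6.98
AA batteries (8-pack) $11.72: all other goods → 5% → $0.59
Sparkling wine $38.60: beer, wine and spirits → 11.5% → $4.44
Haircut $23.45: personal services → 0% → $0.00
Board game $18.52: toys and games → 8.75% → $1.62
Ibuprofen (100 ct) $13.75: over-the-counter medication → 3.5% → $0.48
Camping tent (2-person) $205.17: sporting goods → 9% + 2% surcharge = 11% → $22.57
Yoga mat $47.22: sporting goods → 9% → $4.25
Eye drops $6.81: over-the-counter medication → 3.5% → $0.24
Pet grooming $119.99: personal services → 0% → $0.00
Total tax = $6.98 + $0.59 + $4.44 + $1.62 + $0.48 + $22.57 + $4.25 + $0.24 = $41.17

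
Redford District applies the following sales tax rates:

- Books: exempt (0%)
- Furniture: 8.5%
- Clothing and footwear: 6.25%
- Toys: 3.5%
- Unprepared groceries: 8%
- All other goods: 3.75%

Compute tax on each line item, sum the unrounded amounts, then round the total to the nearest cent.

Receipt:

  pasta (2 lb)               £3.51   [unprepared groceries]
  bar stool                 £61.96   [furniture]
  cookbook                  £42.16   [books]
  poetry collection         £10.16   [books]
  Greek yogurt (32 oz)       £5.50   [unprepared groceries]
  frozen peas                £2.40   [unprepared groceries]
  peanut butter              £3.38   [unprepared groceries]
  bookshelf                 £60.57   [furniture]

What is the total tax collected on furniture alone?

Bar stool £61.96: furniture → 8.5% → £5.2666
Bookshelf £60.57: furniture → 8.5% → £5.14845
Tax on furniture: unrounded sum = £10.41505 → £10.42

£10.42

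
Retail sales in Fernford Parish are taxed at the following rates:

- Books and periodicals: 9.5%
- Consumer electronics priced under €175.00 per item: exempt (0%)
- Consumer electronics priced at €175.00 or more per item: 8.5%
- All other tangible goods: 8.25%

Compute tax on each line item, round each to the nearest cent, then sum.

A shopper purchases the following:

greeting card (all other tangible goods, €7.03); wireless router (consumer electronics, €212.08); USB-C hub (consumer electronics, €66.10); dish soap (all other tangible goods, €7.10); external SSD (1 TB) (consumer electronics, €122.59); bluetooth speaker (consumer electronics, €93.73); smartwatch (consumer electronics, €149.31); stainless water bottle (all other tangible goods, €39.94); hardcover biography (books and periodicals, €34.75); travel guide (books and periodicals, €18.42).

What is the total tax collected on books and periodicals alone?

€5.05

Hardcover biography €34.75: books and periodicals → 9.5% → €3.30
Travel guide €18.42: books and periodicals → 9.5% → €1.75
Tax on books and periodicals = €3.30 + €1.75 = €5.05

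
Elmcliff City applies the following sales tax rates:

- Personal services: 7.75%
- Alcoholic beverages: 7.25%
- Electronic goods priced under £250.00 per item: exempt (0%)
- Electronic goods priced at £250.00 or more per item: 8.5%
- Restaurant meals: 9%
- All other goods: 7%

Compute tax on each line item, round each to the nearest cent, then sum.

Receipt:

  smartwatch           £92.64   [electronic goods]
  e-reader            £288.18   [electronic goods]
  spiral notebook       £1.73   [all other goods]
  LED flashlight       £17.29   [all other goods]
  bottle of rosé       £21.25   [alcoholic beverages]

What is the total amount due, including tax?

£448.46

Smartwatch £92.64: electronic goods, under £250.00 → 0% → £0.00
E-reader £288.18: electronic goods, £250.00 or more → 8.5% → £24.50
Spiral notebook £1.73: all other goods → 7% → £0.12
LED flashlight £17.29: all other goods → 7% → £1.21
Bottle of rosé £21.25: alcoholic beverages → 7.25% → £1.54
Subtotal = £421.09; tax = £27.37; total due = £448.46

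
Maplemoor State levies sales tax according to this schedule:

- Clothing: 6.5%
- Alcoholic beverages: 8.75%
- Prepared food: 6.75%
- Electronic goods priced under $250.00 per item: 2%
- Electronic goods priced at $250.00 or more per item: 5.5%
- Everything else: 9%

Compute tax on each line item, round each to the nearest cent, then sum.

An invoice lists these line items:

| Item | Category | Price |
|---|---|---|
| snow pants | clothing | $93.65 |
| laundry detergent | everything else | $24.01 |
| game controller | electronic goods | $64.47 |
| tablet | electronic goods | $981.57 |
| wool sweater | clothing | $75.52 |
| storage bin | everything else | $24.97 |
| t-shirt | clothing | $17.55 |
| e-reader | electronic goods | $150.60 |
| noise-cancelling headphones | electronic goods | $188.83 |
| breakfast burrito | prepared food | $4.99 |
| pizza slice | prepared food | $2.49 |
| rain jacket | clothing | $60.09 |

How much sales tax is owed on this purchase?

Snow pants $93.65: clothing → 6.5% → $6.09
Laundry detergent $24.01: everything else → 9% → $2.16
Game controller $64.47: electronic goods, under $250.00 → 2% → $1.29
Tablet $981.57: electronic goods, $250.00 or more → 5.5% → $53.99
Wool sweater $75.52: clothing → 6.5% → $4.91
Storage bin $24.97: everything else → 9% → $2.25
T-shirt $17.55: clothing → 6.5% → $1.14
E-reader $150.60: electronic goods, under $250.00 → 2% → $3.01
Noise-cancelling headphones $188.83: electronic goods, under $250.00 → 2% → $3.78
Breakfast burrito $4.99: prepared food → 6.75% → $0.34
Pizza slice $2.49: prepared food → 6.75% → $0.17
Rain jacket $60.09: clothing → 6.5% → $3.91
Total tax = $6.09 + $2.16 + $1.29 + $53.99 + $4.91 + $2.25 + $1.14 + $3.01 + $3.78 + $0.34 + $0.17 + $3.91 = $83.04

$83.04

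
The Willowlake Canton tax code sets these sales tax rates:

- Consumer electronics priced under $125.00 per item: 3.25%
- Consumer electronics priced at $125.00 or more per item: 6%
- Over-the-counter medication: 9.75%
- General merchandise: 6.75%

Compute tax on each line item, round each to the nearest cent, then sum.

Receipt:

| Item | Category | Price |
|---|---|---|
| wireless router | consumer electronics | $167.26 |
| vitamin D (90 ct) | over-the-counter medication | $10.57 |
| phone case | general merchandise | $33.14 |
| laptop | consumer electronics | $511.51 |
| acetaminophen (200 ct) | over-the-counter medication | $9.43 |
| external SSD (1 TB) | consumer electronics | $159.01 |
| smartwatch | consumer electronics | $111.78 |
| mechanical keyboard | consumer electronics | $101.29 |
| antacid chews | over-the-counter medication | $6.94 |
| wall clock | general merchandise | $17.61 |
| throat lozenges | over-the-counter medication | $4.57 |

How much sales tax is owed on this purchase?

Wireless router $167.26: consumer electronics, $125.00 or more → 6% → $10.04
Vitamin D (90 ct) $10.57: over-the-counter medication → 9.75% → $1.03
Phone case $33.14: general merchandise → 6.75% → $2.24
Laptop $511.51: consumer electronics, $125.00 or more → 6% → $30.69
Acetaminophen (200 ct) $9.43: over-the-counter medication → 9.75% → $0.92
External SSD (1 TB) $159.01: consumer electronics, $125.00 or more → 6% → $9.54
Smartwatch $111.78: consumer electronics, under $125.00 → 3.25% → $3.63
Mechanical keyboard $101.29: consumer electronics, under $125.00 → 3.25% → $3.29
Antacid chews $6.94: over-the-counter medication → 9.75% → $0.68
Wall clock $17.61: general merchandise → 6.75% → $1.19
Throat lozenges $4.57: over-the-counter medication → 9.75% → $0.45
Total tax = $10.04 + $1.03 + $2.24 + $30.69 + $0.92 + $9.54 + $3.63 + $3.29 + $0.68 + $1.19 + $0.45 = $63.70

$63.70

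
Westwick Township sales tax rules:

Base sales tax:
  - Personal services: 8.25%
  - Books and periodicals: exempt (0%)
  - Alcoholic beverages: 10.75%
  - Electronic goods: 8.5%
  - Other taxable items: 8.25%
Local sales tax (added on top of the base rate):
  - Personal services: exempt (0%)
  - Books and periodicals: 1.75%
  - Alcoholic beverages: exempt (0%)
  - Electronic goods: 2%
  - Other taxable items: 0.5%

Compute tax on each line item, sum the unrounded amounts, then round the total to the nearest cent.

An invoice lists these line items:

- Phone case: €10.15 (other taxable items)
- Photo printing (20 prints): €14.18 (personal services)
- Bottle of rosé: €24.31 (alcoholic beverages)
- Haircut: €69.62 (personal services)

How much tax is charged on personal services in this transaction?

€6.91

Photo printing (20 prints) €14.18: personal services → 8.25% + 0% local = 8.25% → €1.16985
Haircut €69.62: personal services → 8.25% + 0% local = 8.25% → €5.74365
Tax on personal services: unrounded sum = €6.9135 → €6.91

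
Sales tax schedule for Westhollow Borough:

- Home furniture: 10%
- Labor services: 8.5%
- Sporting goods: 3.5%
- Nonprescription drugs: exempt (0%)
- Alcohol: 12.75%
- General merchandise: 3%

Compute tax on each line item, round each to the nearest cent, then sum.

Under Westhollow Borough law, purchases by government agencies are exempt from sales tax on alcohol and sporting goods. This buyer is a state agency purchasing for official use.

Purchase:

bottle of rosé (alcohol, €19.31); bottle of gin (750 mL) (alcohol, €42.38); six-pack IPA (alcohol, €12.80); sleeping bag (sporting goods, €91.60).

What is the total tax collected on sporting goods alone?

Sleeping bag €91.60: sporting goods, buyer-exempt → 0% → €0.00
Tax on sporting goods = €0.00

€0.00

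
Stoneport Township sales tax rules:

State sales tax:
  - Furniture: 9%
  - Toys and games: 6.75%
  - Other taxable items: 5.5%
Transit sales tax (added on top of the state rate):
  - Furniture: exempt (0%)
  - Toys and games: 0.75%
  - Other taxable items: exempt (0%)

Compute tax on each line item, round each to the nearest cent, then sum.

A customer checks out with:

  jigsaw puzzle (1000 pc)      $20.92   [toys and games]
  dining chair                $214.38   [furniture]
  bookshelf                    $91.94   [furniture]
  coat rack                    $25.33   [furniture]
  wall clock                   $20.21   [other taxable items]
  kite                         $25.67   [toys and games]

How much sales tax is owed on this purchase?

Jigsaw puzzle (1000 pc) $20.92: toys and games → 6.75% + 0.75% transit = 7.5% → $1.57
Dining chair $214.38: furniture → 9% + 0% transit = 9% → $19.29
Bookshelf $91.94: furniture → 9% + 0% transit = 9% → $8.27
Coat rack $25.33: furniture → 9% + 0% transit = 9% → $2.28
Wall clock $20.21: other taxable items → 5.5% + 0% transit = 5.5% → $1.11
Kite $25.67: toys and games → 6.75% + 0.75% transit = 7.5% → $1.93
Total tax = $1.57 + $19.29 + $8.27 + $2.28 + $1.11 + $1.93 = $34.45

$34.45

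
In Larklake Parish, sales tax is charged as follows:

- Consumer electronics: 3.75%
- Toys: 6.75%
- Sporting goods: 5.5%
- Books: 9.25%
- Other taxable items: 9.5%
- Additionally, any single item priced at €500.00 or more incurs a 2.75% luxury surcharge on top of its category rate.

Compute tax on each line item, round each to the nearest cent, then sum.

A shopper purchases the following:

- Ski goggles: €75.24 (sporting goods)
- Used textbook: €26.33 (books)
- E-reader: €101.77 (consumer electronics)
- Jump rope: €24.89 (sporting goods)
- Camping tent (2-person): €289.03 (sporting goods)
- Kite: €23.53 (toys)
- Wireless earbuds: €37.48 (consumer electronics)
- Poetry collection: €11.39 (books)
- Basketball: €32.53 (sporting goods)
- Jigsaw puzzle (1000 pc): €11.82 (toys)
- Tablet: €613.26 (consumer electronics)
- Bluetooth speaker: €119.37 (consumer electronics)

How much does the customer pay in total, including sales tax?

Ski goggles €75.24: sporting goods → 5.5% → €4.14
Used textbook €26.33: books → 9.25% → €2.44
E-reader €101.77: consumer electronics → 3.75% → €3.82
Jump rope €24.89: sporting goods → 5.5% → €1.37
Camping tent (2-person) €289.03: sporting goods → 5.5% → €15.90
Kite €23.53: toys → 6.75% → €1.59
Wireless earbuds €37.48: consumer electronics → 3.75% → €1.41
Poetry collection €11.39: books → 9.25% → €1.05
Basketball €32.53: sporting goods → 5.5% → €1.79
Jigsaw puzzle (1000 pc) €11.82: toys → 6.75% → €0.80
Tablet €613.26: consumer electronics → 3.75% + 2.75% surcharge = 6.5% → €39.86
Bluetooth speaker €119.37: consumer electronics → 3.75% → €4.48
Subtotal = €1366.64; tax = €78.65; total due = €1445.29

€1445.29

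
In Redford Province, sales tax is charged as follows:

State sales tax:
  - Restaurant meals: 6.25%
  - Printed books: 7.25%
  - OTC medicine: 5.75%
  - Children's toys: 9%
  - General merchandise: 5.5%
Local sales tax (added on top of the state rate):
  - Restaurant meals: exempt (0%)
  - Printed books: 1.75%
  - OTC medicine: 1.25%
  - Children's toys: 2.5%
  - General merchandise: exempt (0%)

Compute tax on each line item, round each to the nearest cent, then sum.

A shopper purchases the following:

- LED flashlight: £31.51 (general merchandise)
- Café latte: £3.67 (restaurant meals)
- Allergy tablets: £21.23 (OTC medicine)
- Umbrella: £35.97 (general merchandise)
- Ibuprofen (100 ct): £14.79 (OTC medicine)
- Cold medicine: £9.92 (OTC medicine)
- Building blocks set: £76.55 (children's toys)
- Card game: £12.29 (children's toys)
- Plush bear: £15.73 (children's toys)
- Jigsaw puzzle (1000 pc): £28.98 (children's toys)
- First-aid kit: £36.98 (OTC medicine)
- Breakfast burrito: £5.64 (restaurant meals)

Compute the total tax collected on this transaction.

£25.45

LED flashlight £31.51: general merchandise → 5.5% + 0% local = 5.5% → £1.73
Café latte £3.67: restaurant meals → 6.25% + 0% local = 6.25% → £0.23
Allergy tablets £21.23: OTC medicine → 5.75% + 1.25% local = 7% → £1.49
Umbrella £35.97: general merchandise → 5.5% + 0% local = 5.5% → £1.98
Ibuprofen (100 ct) £14.79: OTC medicine → 5.75% + 1.25% local = 7% → £1.04
Cold medicine £9.92: OTC medicine → 5.75% + 1.25% local = 7% → £0.69
Building blocks set £76.55: children's toys → 9% + 2.5% local = 11.5% → £8.80
Card game £12.29: children's toys → 9% + 2.5% local = 11.5% → £1.41
Plush bear £15.73: children's toys → 9% + 2.5% local = 11.5% → £1.81
Jigsaw puzzle (1000 pc) £28.98: children's toys → 9% + 2.5% local = 11.5% → £3.33
First-aid kit £36.98: OTC medicine → 5.75% + 1.25% local = 7% → £2.59
Breakfast burrito £5.64: restaurant meals → 6.25% + 0% local = 6.25% → £0.35
Total tax = £1.73 + £0.23 + £1.49 + £1.98 + £1.04 + £0.69 + £8.80 + £1.41 + £1.81 + £3.33 + £2.59 + £0.35 = £25.45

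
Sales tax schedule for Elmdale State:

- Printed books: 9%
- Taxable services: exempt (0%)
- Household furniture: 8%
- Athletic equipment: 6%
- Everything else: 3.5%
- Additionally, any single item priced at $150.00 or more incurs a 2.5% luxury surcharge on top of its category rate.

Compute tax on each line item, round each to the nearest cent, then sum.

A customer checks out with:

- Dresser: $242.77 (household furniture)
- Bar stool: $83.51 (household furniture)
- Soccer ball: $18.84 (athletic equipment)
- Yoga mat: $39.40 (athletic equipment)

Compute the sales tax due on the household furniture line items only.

Dresser $242.77: household furniture → 8% + 2.5% surcharge = 10.5% → $25.49
Bar stool $83.51: household furniture → 8% → $6.68
Tax on household furniture = $25.49 + $6.68 = $32.17

$32.17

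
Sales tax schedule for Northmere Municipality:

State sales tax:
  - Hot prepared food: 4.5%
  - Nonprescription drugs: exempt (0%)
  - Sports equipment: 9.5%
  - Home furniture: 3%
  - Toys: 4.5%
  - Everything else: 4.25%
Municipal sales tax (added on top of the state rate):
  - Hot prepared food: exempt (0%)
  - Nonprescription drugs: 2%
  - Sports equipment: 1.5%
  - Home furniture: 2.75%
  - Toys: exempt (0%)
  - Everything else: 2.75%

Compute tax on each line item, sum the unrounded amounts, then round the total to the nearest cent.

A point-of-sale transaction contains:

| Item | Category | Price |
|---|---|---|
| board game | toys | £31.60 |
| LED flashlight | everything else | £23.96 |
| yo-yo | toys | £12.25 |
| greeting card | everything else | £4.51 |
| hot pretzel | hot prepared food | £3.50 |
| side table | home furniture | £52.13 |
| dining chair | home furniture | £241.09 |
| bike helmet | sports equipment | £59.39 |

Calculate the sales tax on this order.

Board game £31.60: toys → 4.5% + 0% municipal = 4.5% → £1.422
LED flashlight £23.96: everything else → 4.25% + 2.75% municipal = 7% → £1.6772
Yo-yo £12.25: toys → 4.5% + 0% municipal = 4.5% → £0.55125
Greeting card £4.51: everything else → 4.25% + 2.75% municipal = 7% → £0.3157
Hot pretzel £3.50: hot prepared food → 4.5% + 0% municipal = 4.5% → £0.1575
Side table £52.13: home furniture → 3% + 2.75% municipal = 5.75% → £2.997475
Dining chair £241.09: home furniture → 3% + 2.75% municipal = 5.75% → £13.862675
Bike helmet £59.39: sports equipment → 9.5% + 1.5% municipal = 11% → £6.5329
Unrounded tax sum = £27.5167 → £27.52

£27.52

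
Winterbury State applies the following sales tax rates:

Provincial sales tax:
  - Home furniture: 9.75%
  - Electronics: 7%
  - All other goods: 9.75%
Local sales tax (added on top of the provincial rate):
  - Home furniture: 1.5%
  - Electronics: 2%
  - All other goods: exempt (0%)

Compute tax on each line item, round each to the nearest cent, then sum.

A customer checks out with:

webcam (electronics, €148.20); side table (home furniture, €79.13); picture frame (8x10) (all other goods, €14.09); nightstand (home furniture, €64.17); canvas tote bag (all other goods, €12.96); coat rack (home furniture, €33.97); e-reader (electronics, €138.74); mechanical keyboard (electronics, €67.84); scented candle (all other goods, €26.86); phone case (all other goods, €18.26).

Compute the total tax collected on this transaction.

€58.91

Webcam €148.20: electronics → 7% + 2% local = 9% → €13.34
Side table €79.13: home furniture → 9.75% + 1.5% local = 11.25% → €8.90
Picture frame (8x10) €14.09: all other goods → 9.75% + 0% local = 9.75% → €1.37
Nightstand €64.17: home furniture → 9.75% + 1.5% local = 11.25% → €7.22
Canvas tote bag €12.96: all other goods → 9.75% + 0% local = 9.75% → €1.26
Coat rack €33.97: home furniture → 9.75% + 1.5% local = 11.25% → €3.82
E-reader €138.74: electronics → 7% + 2% local = 9% → €12.49
Mechanical keyboard €67.84: electronics → 7% + 2% local = 9% → €6.11
Scented candle €26.86: all other goods → 9.75% + 0% local = 9.75% → €2.62
Phone case €18.26: all other goods → 9.75% + 0% local = 9.75% → €1.78
Total tax = €13.34 + €8.90 + €1.37 + €7.22 + €1.26 + €3.82 + €12.49 + €6.11 + €2.62 + €1.78 = €58.91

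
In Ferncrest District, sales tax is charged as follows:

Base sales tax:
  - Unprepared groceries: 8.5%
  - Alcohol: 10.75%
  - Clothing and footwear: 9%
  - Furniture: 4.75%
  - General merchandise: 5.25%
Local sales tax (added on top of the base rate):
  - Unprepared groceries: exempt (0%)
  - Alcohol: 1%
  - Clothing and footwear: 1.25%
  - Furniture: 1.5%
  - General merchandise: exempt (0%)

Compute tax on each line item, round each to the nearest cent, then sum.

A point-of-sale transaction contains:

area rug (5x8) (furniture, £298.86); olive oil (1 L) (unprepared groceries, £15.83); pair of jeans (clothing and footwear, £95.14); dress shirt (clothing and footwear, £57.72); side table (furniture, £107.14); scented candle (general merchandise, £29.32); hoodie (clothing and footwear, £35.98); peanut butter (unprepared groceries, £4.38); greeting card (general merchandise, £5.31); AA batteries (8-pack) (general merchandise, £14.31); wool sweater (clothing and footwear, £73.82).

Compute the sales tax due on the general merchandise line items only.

£2.57

Scented candle £29.32: general merchandise → 5.25% + 0% local = 5.25% → £1.54
Greeting card £5.31: general merchandise → 5.25% + 0% local = 5.25% → £0.28
AA batteries (8-pack) £14.31: general merchandise → 5.25% + 0% local = 5.25% → £0.75
Tax on general merchandise = £1.54 + £0.28 + £0.75 = £2.57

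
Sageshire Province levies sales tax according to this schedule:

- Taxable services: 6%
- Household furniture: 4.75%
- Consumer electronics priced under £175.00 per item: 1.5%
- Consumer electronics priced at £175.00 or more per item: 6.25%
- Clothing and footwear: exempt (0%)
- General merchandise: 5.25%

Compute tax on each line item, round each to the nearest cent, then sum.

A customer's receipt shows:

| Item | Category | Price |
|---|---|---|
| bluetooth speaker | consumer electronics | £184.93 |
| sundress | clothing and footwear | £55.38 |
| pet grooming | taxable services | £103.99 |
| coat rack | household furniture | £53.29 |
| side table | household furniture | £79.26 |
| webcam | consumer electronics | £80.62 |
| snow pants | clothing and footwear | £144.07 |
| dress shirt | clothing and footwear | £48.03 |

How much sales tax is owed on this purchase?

£25.30

Bluetooth speaker £184.93: consumer electronics, £175.00 or more → 6.25% → £11.56
Sundress £55.38: clothing and footwear → 0% → £0.00
Pet grooming £103.99: taxable services → 6% → £6.24
Coat rack £53.29: household furniture → 4.75% → £2.53
Side table £79.26: household furniture → 4.75% → £3.76
Webcam £80.62: consumer electronics, under £175.00 → 1.5% → £1.21
Snow pants £144.07: clothing and footwear → 0% → £0.00
Dress shirt £48.03: clothing and footwear → 0% → £0.00
Total tax = £11.56 + £6.24 + £2.53 + £3.76 + £1.21 = £25.30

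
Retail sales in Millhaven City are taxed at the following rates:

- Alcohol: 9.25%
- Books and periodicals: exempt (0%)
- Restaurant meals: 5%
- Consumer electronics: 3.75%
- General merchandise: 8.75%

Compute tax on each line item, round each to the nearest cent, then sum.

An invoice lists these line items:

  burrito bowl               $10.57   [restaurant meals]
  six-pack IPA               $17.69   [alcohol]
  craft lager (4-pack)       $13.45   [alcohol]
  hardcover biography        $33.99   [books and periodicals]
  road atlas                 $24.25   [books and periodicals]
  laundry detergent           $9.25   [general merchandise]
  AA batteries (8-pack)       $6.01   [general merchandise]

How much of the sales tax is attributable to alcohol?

Six-pack IPA $17.69: alcohol → 9.25% → $1.64
Craft lager (4-pack) $13.45: alcohol → 9.25% → $1.24
Tax on alcohol = $1.64 + $1.24 = $2.88

$2.88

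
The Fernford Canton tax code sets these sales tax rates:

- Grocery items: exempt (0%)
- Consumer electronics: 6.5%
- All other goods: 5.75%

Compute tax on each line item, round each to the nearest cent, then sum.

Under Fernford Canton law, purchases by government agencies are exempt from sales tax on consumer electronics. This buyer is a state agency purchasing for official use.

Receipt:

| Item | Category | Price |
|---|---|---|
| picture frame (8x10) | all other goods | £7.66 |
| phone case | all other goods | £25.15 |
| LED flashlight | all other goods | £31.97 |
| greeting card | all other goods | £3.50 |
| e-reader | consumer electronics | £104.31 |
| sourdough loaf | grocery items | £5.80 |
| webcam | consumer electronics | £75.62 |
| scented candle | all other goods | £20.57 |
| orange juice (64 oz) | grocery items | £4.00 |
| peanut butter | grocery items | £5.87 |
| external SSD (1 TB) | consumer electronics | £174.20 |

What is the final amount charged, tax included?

Picture frame (8x10) £7.66: all other goods → 5.75% → £0.44
Phone case £25.15: all other goods → 5.75% → £1.45
LED flashlight £31.97: all other goods → 5.75% → £1.84
Greeting card £3.50: all other goods → 5.75% → £0.20
E-reader £104.31: consumer electronics, buyer-exempt → 0% → £0.00
Sourdough loaf £5.80: grocery items → 0% → £0.00
Webcam £75.62: consumer electronics, buyer-exempt → 0% → £0.00
Scented candle £20.57: all other goods → 5.75% → £1.18
Orange juice (64 oz) £4.00: grocery items → 0% → £0.00
Peanut butter £5.87: grocery items → 0% → £0.00
External SSD (1 TB) £174.20: consumer electronics, buyer-exempt → 0% → £0.00
Subtotal = £458.65; tax = £5.11; total due = £463.76

£463.76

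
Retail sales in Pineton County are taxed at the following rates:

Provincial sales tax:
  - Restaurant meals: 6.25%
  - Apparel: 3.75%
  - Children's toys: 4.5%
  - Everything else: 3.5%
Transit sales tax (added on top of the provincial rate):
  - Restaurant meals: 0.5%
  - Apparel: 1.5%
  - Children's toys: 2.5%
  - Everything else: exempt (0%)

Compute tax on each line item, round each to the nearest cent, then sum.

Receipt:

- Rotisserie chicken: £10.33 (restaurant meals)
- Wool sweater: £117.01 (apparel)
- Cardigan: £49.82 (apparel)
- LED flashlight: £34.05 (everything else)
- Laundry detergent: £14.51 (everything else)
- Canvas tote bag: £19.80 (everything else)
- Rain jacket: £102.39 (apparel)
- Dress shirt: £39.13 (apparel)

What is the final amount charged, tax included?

£406.32

Rotisserie chicken £10.33: restaurant meals → 6.25% + 0.5% transit = 6.75% → £0.70
Wool sweater £117.01: apparel → 3.75% + 1.5% transit = 5.25% → £6.14
Cardigan £49.82: apparel → 3.75% + 1.5% transit = 5.25% → £2.62
LED flashlight £34.05: everything else → 3.5% + 0% transit = 3.5% → £1.19
Laundry detergent £14.51: everything else → 3.5% + 0% transit = 3.5% → £0.51
Canvas tote bag £19.80: everything else → 3.5% + 0% transit = 3.5% → £0.69
Rain jacket £102.39: apparel → 3.75% + 1.5% transit = 5.25% → £5.38
Dress shirt £39.13: apparel → 3.75% + 1.5% transit = 5.25% → £2.05
Subtotal = £387.04; tax = £19.28; total due = £406.32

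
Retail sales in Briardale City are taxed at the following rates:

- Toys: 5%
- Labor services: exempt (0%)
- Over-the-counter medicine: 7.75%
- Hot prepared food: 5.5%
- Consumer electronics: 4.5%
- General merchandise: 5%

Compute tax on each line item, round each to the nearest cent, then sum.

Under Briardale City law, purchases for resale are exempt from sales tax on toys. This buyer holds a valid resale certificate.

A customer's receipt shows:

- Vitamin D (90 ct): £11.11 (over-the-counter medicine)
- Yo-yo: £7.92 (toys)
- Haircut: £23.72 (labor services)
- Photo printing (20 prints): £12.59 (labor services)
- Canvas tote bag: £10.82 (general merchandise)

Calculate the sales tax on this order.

£1.40

Vitamin D (90 ct) £11.11: over-the-counter medicine → 7.75% → £0.86
Yo-yo £7.92: toys, buyer-exempt → 0% → £0.00
Haircut £23.72: labor services → 0% → £0.00
Photo printing (20 prints) £12.59: labor services → 0% → £0.00
Canvas tote bag £10.82: general merchandise → 5% → £0.54
Total tax = £0.86 + £0.54 = £1.40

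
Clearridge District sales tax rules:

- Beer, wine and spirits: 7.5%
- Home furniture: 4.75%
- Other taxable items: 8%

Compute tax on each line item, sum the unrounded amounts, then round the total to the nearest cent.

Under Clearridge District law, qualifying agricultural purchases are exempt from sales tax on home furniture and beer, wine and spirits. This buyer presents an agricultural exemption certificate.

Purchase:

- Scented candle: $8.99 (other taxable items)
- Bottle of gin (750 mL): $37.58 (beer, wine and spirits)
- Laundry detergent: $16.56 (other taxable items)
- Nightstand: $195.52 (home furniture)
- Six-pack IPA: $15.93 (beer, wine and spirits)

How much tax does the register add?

Scented candle $8.99: other taxable items → 8% → $0.7192
Bottle of gin (750 mL) $37.58: beer, wine and spirits, buyer-exempt → 0% → $0.00
Laundry detergent $16.56: other taxable items → 8% → $1.3248
Nightstand $195.52: home furniture, buyer-exempt → 0% → $0.00
Six-pack IPA $15.93: beer, wine and spirits, buyer-exempt → 0% → $0.00
Unrounded tax sum = $2.044 → $2.04

$2.04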